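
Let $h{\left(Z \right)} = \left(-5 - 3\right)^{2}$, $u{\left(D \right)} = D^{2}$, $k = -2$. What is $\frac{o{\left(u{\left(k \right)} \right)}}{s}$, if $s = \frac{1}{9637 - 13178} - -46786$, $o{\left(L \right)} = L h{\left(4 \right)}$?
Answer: $\frac{906496}{165669225} \approx 0.0054717$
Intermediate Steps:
$h{\left(Z \right)} = 64$ ($h{\left(Z \right)} = \left(-8\right)^{2} = 64$)
$o{\left(L \right)} = 64 L$ ($o{\left(L \right)} = L 64 = 64 L$)
$s = \frac{165669225}{3541}$ ($s = \frac{1}{-3541} + 46786 = - \frac{1}{3541} + 46786 = \frac{165669225}{3541} \approx 46786.0$)
$\frac{o{\left(u{\left(k \right)} \right)}}{s} = \frac{64 \left(-2\right)^{2}}{\frac{165669225}{3541}} = 64 \cdot 4 \cdot \frac{3541}{165669225} = 256 \cdot \frac{3541}{165669225} = \frac{906496}{165669225}$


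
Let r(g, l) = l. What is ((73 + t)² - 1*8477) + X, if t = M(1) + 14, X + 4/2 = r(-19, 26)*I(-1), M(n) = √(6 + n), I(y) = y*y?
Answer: -877 + 174*√7 ≈ -416.64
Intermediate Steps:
I(y) = y²
X = 24 (X = -2 + 26*(-1)² = -2 + 26*1 = -2 + 26 = 24)
t = 14 + √7 (t = √(6 + 1) + 14 = √7 + 14 = 14 + √7 ≈ 16.646)
((73 + t)² - 1*8477) + X = ((73 + (14 + √7))² - 1*8477) + 24 = ((87 + √7)² - 8477) + 24 = (-8477 + (87 + √7)²) + 24 = -8453 + (87 + √7)²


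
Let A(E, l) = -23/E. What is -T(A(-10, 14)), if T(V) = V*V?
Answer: -529/100 ≈ -5.2900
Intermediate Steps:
T(V) = V²
-T(A(-10, 14)) = -(-23/(-10))² = -(-23*(-⅒))² = -(23/10)² = -1*529/100 = -529/100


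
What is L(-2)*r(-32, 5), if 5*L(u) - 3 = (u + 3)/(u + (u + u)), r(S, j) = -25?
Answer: -85/6 ≈ -14.167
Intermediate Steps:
L(u) = ⅗ + (3 + u)/(15*u) (L(u) = ⅗ + ((u + 3)/(u + (u + u)))/5 = ⅗ + ((3 + u)/(u + 2*u))/5 = ⅗ + ((3 + u)/((3*u)))/5 = ⅗ + ((3 + u)*(1/(3*u)))/5 = ⅗ + ((3 + u)/(3*u))/5 = ⅗ + (3 + u)/(15*u))
L(-2)*r(-32, 5) = ((1/15)*(3 + 10*(-2))/(-2))*(-25) = ((1/15)*(-½)*(3 - 20))*(-25) = ((1/15)*(-½)*(-17))*(-25) = (17/30)*(-25) = -85/6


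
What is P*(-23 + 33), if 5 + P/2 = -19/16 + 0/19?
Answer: -495/4 ≈ -123.75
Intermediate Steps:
P = -99/8 (P = -10 + 2*(-19/16 + 0/19) = -10 + 2*(-19*1/16 + 0*(1/19)) = -10 + 2*(-19/16 + 0) = -10 + 2*(-19/16) = -10 - 19/8 = -99/8 ≈ -12.375)
P*(-23 + 33) = -99*(-23 + 33)/8 = -99/8*10 = -495/4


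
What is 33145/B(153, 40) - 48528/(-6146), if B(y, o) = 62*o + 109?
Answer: 164674081/7955997 ≈ 20.698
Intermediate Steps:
B(y, o) = 109 + 62*o
33145/B(153, 40) - 48528/(-6146) = 33145/(109 + 62*40) - 48528/(-6146) = 33145/(109 + 2480) - 48528*(-1/6146) = 33145/2589 + 24264/3073 = 164674081/7955997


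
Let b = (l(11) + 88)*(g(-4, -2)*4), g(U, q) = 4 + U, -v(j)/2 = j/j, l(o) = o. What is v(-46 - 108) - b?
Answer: -2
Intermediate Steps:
v(j) = -2 (v(j) = -2*j/j = -2*1 = -2)
b = 0 (b = (11 + 88)*((4 - 4)*4) = 99*(0*4) = 99*0 = 0)
v(-46 - 108) - b = -2 - 1*0 = -2 + 0 = -2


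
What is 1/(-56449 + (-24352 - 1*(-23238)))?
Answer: -1/57563 ≈ -1.7372e-5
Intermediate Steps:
1/(-56449 + (-24352 - 1*(-23238))) = 1/(-56449 + (-24352 + 23238)) = 1/(-56449 - 1114) = 1/(-57563) = -1/57563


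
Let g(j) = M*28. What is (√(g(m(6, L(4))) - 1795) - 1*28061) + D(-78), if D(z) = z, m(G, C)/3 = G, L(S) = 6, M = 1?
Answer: -28139 + I*√1767 ≈ -28139.0 + 42.036*I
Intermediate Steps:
m(G, C) = 3*G
g(j) = 28 (g(j) = 1*28 = 28)
(√(g(m(6, L(4))) - 1795) - 1*28061) + D(-78) = (√(28 - 1795) - 1*28061) - 78 = (√(-1767) - 28061) - 78 = (I*√1767 - 28061) - 78 = (-28061 + I*√1767) - 78 = -28139 + I*√1767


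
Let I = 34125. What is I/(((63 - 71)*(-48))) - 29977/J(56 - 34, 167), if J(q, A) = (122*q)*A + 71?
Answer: 5095564069/57382272 ≈ 88.800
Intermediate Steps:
J(q, A) = 71 + 122*A*q (J(q, A) = 122*A*q + 71 = 71 + 122*A*q)
I/(((63 - 71)*(-48))) - 29977/J(56 - 34, 167) = 34125/(((63 - 71)*(-48))) - 29977/(71 + 122*167*(56 - 34)) = 34125/((-8*(-48))) - 29977/(71 + 122*167*22) = 34125/384 - 29977/(71 + 448228) = 34125*(1/384) - 29977/448299 = 11375/128 - 29977*1/448299 = 11375/128 - 29977/448299 = 5095564069/57382272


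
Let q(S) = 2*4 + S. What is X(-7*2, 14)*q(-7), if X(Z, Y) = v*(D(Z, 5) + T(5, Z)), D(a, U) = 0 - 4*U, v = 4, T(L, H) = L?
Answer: -60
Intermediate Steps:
q(S) = 8 + S
D(a, U) = -4*U
X(Z, Y) = -60 (X(Z, Y) = 4*(-4*5 + 5) = 4*(-20 + 5) = 4*(-15) = -60)
X(-7*2, 14)*q(-7) = -60*(8 - 7) = -60*1 = -60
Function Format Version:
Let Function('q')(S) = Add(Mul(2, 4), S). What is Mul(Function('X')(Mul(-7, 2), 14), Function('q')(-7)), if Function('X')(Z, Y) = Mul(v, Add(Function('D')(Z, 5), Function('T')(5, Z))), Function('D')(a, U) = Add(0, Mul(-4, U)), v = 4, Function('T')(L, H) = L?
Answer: -60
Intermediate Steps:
Function('q')(S) = Add(8, S)
Function('D')(a, U) = Mul(-4, U)
Function('X')(Z, Y) = -60 (Function('X')(Z, Y) = Mul(4, Add(Mul(-4, 5), 5)) = Mul(4, Add(-20, 5)) = Mul(4, -15) = -60)
Mul(Function('X')(Mul(-7, 2), 14), Function('q')(-7)) = Mul(-60, Add(8, -7)) = Mul(-60, 1) = -60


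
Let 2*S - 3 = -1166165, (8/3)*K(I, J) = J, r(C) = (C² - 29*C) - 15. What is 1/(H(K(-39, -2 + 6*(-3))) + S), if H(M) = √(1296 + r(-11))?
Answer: -583081/339983450840 - √1721/339983450840 ≈ -1.7152e-6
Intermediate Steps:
r(C) = -15 + C² - 29*C
K(I, J) = 3*J/8
H(M) = √1721 (H(M) = √(1296 + (-15 + (-11)² - 29*(-11))) = √(1296 + (-15 + 121 + 319)) = √(1296 + 425) = √1721)
S = -583081 (S = 3/2 + (½)*(-1166165) = 3/2 - 1166165/2 = -583081)
1/(H(K(-39, -2 + 6*(-3))) + S) = 1/(√1721 - 583081) = 1/(-583081 + √1721)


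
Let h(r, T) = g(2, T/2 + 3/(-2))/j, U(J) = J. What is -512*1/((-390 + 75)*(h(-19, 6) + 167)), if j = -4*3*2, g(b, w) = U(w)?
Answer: 8192/841365 ≈ 0.0097366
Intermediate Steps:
g(b, w) = w
j = -24 (j = -12*2 = -24)
h(r, T) = 1/16 - T/48 (h(r, T) = (T/2 + 3/(-2))/(-24) = (T*(1/2) + 3*(-1/2))*(-1/24) = (T/2 - 3/2)*(-1/24) = (-3/2 + T/2)*(-1/24) = 1/16 - T/48)
-512*1/((-390 + 75)*(h(-19, 6) + 167)) = -512*1/((-390 + 75)*((1/16 - 1/48*6) + 167)) = -512*(-1/(315*((1/16 - 1/8) + 167))) = -512*(-1/(315*(-1/16 + 167))) = -512/((2671/16)*(-315)) = -512/(-841365/16) = -512*(-16/841365) = 8192/841365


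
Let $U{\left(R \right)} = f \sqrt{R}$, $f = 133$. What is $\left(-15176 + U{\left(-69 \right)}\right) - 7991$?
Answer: $-23167 + 133 i \sqrt{69} \approx -23167.0 + 1104.8 i$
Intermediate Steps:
$U{\left(R \right)} = 133 \sqrt{R}$
$\left(-15176 + U{\left(-69 \right)}\right) - 7991 = \left(-15176 + 133 \sqrt{-69}\right) - 7991 = \left(-15176 + 133 i \sqrt{69}\right) - 7991 = -23167 + 133 i \sqrt{69}$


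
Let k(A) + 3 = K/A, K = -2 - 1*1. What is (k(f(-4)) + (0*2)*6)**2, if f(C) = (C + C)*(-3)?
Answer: 625/64 ≈ 9.7656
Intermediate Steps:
K = -3 (K = -2 - 1 = -3)
f(C) = -6*C (f(C) = (2*C)*(-3) = -6*C)
k(A) = -3 - 3/A
(k(f(-4)) + (0*2)*6)**2 = ((-3 - 3/((-6*(-4)))) + (0*2)*6)**2 = ((-3 - 3/24) + 0*6)**2 = ((-3 - 3*1/24) + 0)**2 = ((-3 - 1/8) + 0)**2 = (-25/8 + 0)**2 = (-25/8)**2 = 625/64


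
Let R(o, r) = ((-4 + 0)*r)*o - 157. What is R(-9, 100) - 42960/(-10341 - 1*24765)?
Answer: 20152153/5851 ≈ 3444.2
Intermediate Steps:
R(o, r) = -157 - 4*o*r (R(o, r) = (-4*r)*o - 157 = -4*o*r - 157 = -157 - 4*o*r)
R(-9, 100) - 42960/(-10341 - 1*24765) = (-157 - 4*(-9)*100) - 42960/(-10341 - 1*24765) = (-157 + 3600) - 42960/(-10341 - 24765) = 3443 - 42960/(-35106) = 3443 - 42960*(-1)/35106 = 3443 - 1*(-7160/5851) = 3443 + 7160/5851 = 20152153/5851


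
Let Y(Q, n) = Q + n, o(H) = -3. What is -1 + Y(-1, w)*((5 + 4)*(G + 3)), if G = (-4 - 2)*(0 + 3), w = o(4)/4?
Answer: 941/4 ≈ 235.25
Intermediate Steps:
w = -¾ (w = -3/4 = -3*¼ = -¾ ≈ -0.75000)
G = -18 (G = -6*3 = -18)
-1 + Y(-1, w)*((5 + 4)*(G + 3)) = -1 + (-1 - ¾)*((5 + 4)*(-18 + 3)) = -1 - 63*(-15)/4 = -1 - 7/4*(-135) = -1 + 945/4 = 941/4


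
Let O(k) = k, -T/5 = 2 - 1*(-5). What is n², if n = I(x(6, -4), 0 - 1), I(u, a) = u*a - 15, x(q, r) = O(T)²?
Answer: 1537600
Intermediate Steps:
T = -35 (T = -5*(2 - 1*(-5)) = -5*(2 + 5) = -5*7 = -35)
x(q, r) = 1225 (x(q, r) = (-35)² = 1225)
I(u, a) = -15 + a*u (I(u, a) = a*u - 15 = -15 + a*u)
n = -1240 (n = -15 + (0 - 1)*1225 = -15 - 1*1225 = -15 - 1225 = -1240)
n² = (-1240)² = 1537600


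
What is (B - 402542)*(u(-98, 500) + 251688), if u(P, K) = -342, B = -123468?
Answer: -132210509460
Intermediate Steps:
(B - 402542)*(u(-98, 500) + 251688) = (-123468 - 402542)*(-342 + 251688) = -526010*251346 = -132210509460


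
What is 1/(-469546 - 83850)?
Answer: -1/553396 ≈ -1.8070e-6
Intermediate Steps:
1/(-469546 - 83850) = 1/(-553396) = -1/553396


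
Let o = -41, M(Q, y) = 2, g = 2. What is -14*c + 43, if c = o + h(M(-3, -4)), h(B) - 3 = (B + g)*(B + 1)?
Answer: 407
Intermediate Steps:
h(B) = 3 + (1 + B)*(2 + B) (h(B) = 3 + (B + 2)*(B + 1) = 3 + (2 + B)*(1 + B) = 3 + (1 + B)*(2 + B))
c = -26 (c = -41 + (5 + 2**2 + 3*2) = -41 + (5 + 4 + 6) = -41 + 15 = -26)
-14*c + 43 = -14*(-26) + 43 = 364 + 43 = 407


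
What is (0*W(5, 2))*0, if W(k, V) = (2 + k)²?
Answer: 0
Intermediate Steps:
(0*W(5, 2))*0 = (0*(2 + 5)²)*0 = (0*7²)*0 = (0*49)*0 = 0*0 = 0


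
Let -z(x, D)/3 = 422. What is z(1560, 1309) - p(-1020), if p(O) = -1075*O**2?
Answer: 1118428734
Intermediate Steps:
z(x, D) = -1266 (z(x, D) = -3*422 = -1266)
z(1560, 1309) - p(-1020) = -1266 - (-1075)*(-1020)**2 = -1266 - (-1075)*1040400 = -1266 - 1*(-1118430000) = -1266 + 1118430000 = 1118428734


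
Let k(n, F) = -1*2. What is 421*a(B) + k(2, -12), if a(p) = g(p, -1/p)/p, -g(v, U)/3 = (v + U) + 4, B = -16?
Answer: -241745/256 ≈ -944.32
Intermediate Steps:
g(v, U) = -12 - 3*U - 3*v (g(v, U) = -3*((v + U) + 4) = -3*((U + v) + 4) = -3*(4 + U + v) = -12 - 3*U - 3*v)
k(n, F) = -2
a(p) = (-12 - 3*p + 3/p)/p (a(p) = (-12 - (-3)/p - 3*p)/p = (-12 + 3/p - 3*p)/p = (-12 - 3*p + 3/p)/p)
421*a(B) + k(2, -12) = 421*(-3 - 12/(-16) + 3/(-16)²) - 2 = 421*(-3 - 12*(-1/16) + 3*(1/256)) - 2 = 421*(-3 + ¾ + 3/256) - 2 = 421*(-573/256) - 2 = -241233/256 - 2 = -241745/256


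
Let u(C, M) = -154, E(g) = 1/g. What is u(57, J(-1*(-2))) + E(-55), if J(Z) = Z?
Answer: -8471/55 ≈ -154.02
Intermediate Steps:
u(57, J(-1*(-2))) + E(-55) = -154 + 1/(-55) = -154 - 1/55 = -8471/55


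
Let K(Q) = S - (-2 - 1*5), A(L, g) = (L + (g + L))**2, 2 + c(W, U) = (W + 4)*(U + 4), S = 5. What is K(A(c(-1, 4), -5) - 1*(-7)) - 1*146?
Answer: -134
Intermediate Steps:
c(W, U) = -2 + (4 + U)*(4 + W) (c(W, U) = -2 + (W + 4)*(U + 4) = -2 + (4 + W)*(4 + U) = -2 + (4 + U)*(4 + W))
A(L, g) = (g + 2*L)**2 (A(L, g) = (L + (L + g))**2 = (g + 2*L)**2)
K(Q) = 12 (K(Q) = 5 - (-2 - 1*5) = 5 - (-2 - 5) = 5 - 1*(-7) = 5 + 7 = 12)
K(A(c(-1, 4), -5) - 1*(-7)) - 1*146 = 12 - 1*146 = 12 - 146 = -134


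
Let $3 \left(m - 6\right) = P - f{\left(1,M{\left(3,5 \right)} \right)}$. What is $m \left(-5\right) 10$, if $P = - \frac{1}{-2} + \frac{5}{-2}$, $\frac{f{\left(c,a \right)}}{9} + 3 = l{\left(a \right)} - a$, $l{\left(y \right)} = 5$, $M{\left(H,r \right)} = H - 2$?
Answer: $- \frac{350}{3} \approx -116.67$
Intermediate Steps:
$M{\left(H,r \right)} = -2 + H$
$f{\left(c,a \right)} = 18 - 9 a$ ($f{\left(c,a \right)} = -27 + 9 \left(5 - a\right) = -27 - \left(-45 + 9 a\right) = 18 - 9 a$)
$P = -2$ ($P = \left(-1\right) \left(- \frac{1}{2}\right) + 5 \left(- \frac{1}{2}\right) = \frac{1}{2} - \frac{5}{2} = -2$)
$m = \frac{7}{3}$ ($m = 6 + \frac{-2 - \left(18 - 9 \left(-2 + 3\right)\right)}{3} = 6 + \frac{-2 - \left(18 - 9\right)}{3} = 6 + \frac{-2 - 9}{3} = 6 + \frac{1}{3} \left(-11\right) = 6 - \frac{11}{3} = \frac{7}{3} \approx 2.3333$)
$m \left(-5\right) 10 = \frac{7}{3} \left(-5\right) 10 = \left(- \frac{35}{3}\right) 10 = - \frac{350}{3}$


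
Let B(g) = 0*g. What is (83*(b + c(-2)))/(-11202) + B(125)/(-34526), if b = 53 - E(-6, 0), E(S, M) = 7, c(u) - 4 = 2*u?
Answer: -1909/5601 ≈ -0.34083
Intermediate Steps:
c(u) = 4 + 2*u
b = 46 (b = 53 - 1*7 = 53 - 7 = 46)
B(g) = 0
(83*(b + c(-2)))/(-11202) + B(125)/(-34526) = (83*(46 + (4 + 2*(-2))))/(-11202) + 0/(-34526) = (83*(46 + (4 - 4)))*(-1/11202) + 0*(-1/34526) = (83*(46 + 0))*(-1/11202) + 0 = (83*46)*(-1/11202) + 0 = 3818*(-1/11202) + 0 = -1909/5601 + 0 = -1909/5601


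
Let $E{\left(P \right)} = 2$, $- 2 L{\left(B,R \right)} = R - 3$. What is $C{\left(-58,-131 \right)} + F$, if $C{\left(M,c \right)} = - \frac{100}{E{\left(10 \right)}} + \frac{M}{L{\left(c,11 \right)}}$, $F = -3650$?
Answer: $- \frac{7371}{2} \approx -3685.5$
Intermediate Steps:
$L{\left(B,R \right)} = \frac{3}{2} - \frac{R}{2}$ ($L{\left(B,R \right)} = - \frac{R - 3}{2} = - \frac{-3 + R}{2} = \frac{3}{2} - \frac{R}{2}$)
$C{\left(M,c \right)} = -50 - \frac{M}{4}$ ($C{\left(M,c \right)} = - \frac{100}{2} + \frac{M}{\frac{3}{2} - \frac{11}{2}} = \left(-100\right) \frac{1}{2} + \frac{M}{\frac{3}{2} - \frac{11}{2}} = -50 + \frac{M}{-4} = -50 + M \left(- \frac{1}{4}\right) = -50 - \frac{M}{4}$)
$C{\left(-58,-131 \right)} + F = \left(-50 - - \frac{29}{2}\right) - 3650 = \left(-50 + \frac{29}{2}\right) - 3650 = - \frac{71}{2} - 3650 = - \frac{7371}{2}$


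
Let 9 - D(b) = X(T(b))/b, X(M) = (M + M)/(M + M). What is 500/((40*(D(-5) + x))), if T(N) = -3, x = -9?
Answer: 125/2 ≈ 62.500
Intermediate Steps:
X(M) = 1 (X(M) = (2*M)/((2*M)) = (2*M)*(1/(2*M)) = 1)
D(b) = 9 - 1/b
500/((40*(D(-5) + x))) = 500/((40*((9 - 1/(-5)) - 9))) = 500/((40*((9 - 1*(-⅕)) - 9))) = 500/((40*((9 + ⅕) - 9))) = 500/((40*(46/5 - 9))) = 500/((40*(⅕))) = 500/8 = 500*(⅛) = 125/2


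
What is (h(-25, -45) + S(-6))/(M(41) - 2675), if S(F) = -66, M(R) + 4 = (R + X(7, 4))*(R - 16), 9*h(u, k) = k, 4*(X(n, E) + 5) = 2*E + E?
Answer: 1/24 ≈ 0.041667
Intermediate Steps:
X(n, E) = -5 + 3*E/4 (X(n, E) = -5 + (2*E + E)/4 = -5 + (3*E)/4 = -5 + 3*E/4)
h(u, k) = k/9
M(R) = -4 + (-16 + R)*(-2 + R) (M(R) = -4 + (R + (-5 + (¾)*4))*(R - 16) = -4 + (R + (-5 + 3))*(-16 + R) = -4 + (R - 2)*(-16 + R) = -4 + (-2 + R)*(-16 + R) = -4 + (-16 + R)*(-2 + R))
(h(-25, -45) + S(-6))/(M(41) - 2675) = ((⅑)*(-45) - 66)/((28 + 41² - 18*41) - 2675) = (-5 - 66)/((28 + 1681 - 738) - 2675) = -71/(971 - 2675) = -71/(-1704) = -71*(-1/1704) = 1/24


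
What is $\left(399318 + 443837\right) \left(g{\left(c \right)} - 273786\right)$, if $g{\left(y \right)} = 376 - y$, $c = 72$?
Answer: $-230587715710$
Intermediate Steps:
$\left(399318 + 443837\right) \left(g{\left(c \right)} - 273786\right) = \left(399318 + 443837\right) \left(\left(376 - 72\right) - 273786\right) = 843155 \left(\left(376 - 72\right) - 273786\right) = 843155 \left(304 - 273786\right) = 843155 \left(-273482\right) = -230587715710$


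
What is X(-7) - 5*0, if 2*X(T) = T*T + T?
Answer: 21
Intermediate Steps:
X(T) = T/2 + T²/2 (X(T) = (T*T + T)/2 = (T² + T)/2 = (T + T²)/2 = T/2 + T²/2)
X(-7) - 5*0 = (½)*(-7)*(1 - 7) - 5*0 = (½)*(-7)*(-6) + 0 = 21 + 0 = 21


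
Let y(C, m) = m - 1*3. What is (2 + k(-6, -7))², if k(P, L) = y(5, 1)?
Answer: 0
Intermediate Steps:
y(C, m) = -3 + m (y(C, m) = m - 3 = -3 + m)
k(P, L) = -2 (k(P, L) = -3 + 1 = -2)
(2 + k(-6, -7))² = (2 - 2)² = 0² = 0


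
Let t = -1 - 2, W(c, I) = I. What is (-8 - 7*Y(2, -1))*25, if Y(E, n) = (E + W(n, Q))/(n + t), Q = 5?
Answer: 425/4 ≈ 106.25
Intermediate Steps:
t = -3
Y(E, n) = (5 + E)/(-3 + n) (Y(E, n) = (E + 5)/(n - 3) = (5 + E)/(-3 + n))
(-8 - 7*Y(2, -1))*25 = (-8 - 7*(5 + 2)/(-3 - 1))*25 = (-8 - 7*7/(-4))*25 = (-8 - (-7)*7/4)*25 = (-8 - 7*(-7/4))*25 = (-8 + 49/4)*25 = (17/4)*25 = 425/4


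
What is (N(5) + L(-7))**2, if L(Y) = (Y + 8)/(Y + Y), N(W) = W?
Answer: 4761/196 ≈ 24.291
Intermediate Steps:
L(Y) = (8 + Y)/(2*Y) (L(Y) = (8 + Y)/((2*Y)) = (8 + Y)*(1/(2*Y)) = (8 + Y)/(2*Y))
(N(5) + L(-7))**2 = (5 + (1/2)*(8 - 7)/(-7))**2 = (5 + (1/2)*(-1/7)*1)**2 = (5 - 1/14)**2 = (69/14)**2 = 4761/196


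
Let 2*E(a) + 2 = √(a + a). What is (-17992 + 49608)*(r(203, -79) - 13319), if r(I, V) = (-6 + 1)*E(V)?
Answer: -420935424 - 79040*I*√158 ≈ -4.2094e+8 - 9.9352e+5*I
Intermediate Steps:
E(a) = -1 + √2*√a/2 (E(a) = -1 + √(a + a)/2 = -1 + √(2*a)/2 = -1 + (√2*√a)/2 = -1 + √2*√a/2)
r(I, V) = 5 - 5*√2*√V/2 (r(I, V) = (-6 + 1)*(-1 + √2*√V/2) = -5*(-1 + √2*√V/2) = 5 - 5*√2*√V/2)
(-17992 + 49608)*(r(203, -79) - 13319) = (-17992 + 49608)*((5 - 5*√2*√(-79)/2) - 13319) = 31616*((5 - 5*√2*I*√79/2) - 13319) = 31616*((5 - 5*I*√158/2) - 13319) = 31616*(-13314 - 5*I*√158/2) = -420935424 - 79040*I*√158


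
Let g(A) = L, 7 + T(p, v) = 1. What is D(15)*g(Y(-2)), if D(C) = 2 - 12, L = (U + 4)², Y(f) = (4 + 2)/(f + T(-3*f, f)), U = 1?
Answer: -250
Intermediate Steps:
T(p, v) = -6 (T(p, v) = -7 + 1 = -6)
Y(f) = 6/(-6 + f) (Y(f) = (4 + 2)/(f - 6) = 6/(-6 + f))
L = 25 (L = (1 + 4)² = 5² = 25)
D(C) = -10
g(A) = 25
D(15)*g(Y(-2)) = -10*25 = -250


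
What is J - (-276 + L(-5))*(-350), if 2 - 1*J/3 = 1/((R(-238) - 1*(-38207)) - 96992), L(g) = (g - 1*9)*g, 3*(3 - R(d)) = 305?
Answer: -12735477185/176651 ≈ -72094.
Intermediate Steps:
R(d) = -296/3 (R(d) = 3 - ⅓*305 = 3 - 305/3 = -296/3)
L(g) = g*(-9 + g) (L(g) = (g - 9)*g = (-9 + g)*g = g*(-9 + g))
J = 1059915/176651 (J = 6 - 3/((-296/3 - 1*(-38207)) - 96992) = 6 - 3/((-296/3 + 38207) - 96992) = 6 - 3/(114325/3 - 96992) = 6 - 3/(-176651/3) = 6 - 3*(-3/176651) = 6 + 9/176651 = 1059915/176651 ≈ 6.0001)
J - (-276 + L(-5))*(-350) = 1059915/176651 - (-276 - 5*(-9 - 5))*(-350) = 1059915/176651 - (-276 - 5*(-14))*(-350) = 1059915/176651 - (-276 + 70)*(-350) = 1059915/176651 - (-206)*(-350) = 1059915/176651 - 1*72100 = 1059915/176651 - 72100 = -12735477185/176651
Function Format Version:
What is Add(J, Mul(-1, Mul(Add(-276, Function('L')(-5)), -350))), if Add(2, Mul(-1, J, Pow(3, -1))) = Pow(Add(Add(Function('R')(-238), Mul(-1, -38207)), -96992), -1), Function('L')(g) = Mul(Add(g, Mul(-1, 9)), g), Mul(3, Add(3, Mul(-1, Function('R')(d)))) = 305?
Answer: Rational(-12735477185, 176651) ≈ -72094.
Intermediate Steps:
Function('R')(d) = Rational(-296, 3) (Function('R')(d) = Add(3, Mul(Rational(-1, 3), 305)) = Add(3, Rational(-305, 3)) = Rational(-296, 3))
Function('L')(g) = Mul(g, Add(-9, g)) (Function('L')(g) = Mul(Add(g, -9), g) = Mul(Add(-9, g), g) = Mul(g, Add(-9, g)))
J = Rational(1059915, 176651) (J = Add(6, Mul(-3, Pow(Add(Add(Rational(-296, 3), Mul(-1, -38207)), -96992), -1))) = Add(6, Mul(-3, Pow(Add(Add(Rational(-296, 3), 38207), -96992), -1))) = Add(6, Mul(-3, Pow(Add(Rational(114325, 3), -96992), -1))) = Add(6, Mul(-3, Pow(Rational(-176651, 3), -1))) = Add(6, Mul(-3, Rational(-3, 176651))) = Add(6, Rational(9, 176651)) = Rational(1059915, 176651) ≈ 6.0001)
Add(J, Mul(-1, Mul(Add(-276, Function('L')(-5)), -350))) = Add(Rational(1059915, 176651), Mul(-1, Mul(Add(-276, Mul(-5, Add(-9, -5))), -350))) = Add(Rational(1059915, 176651), Mul(-1, Mul(Add(-276, Mul(-5, -14)), -350))) = Add(Rational(1059915, 176651), Mul(-1, Mul(Add(-276, 70), -350))) = Add(Rational(1059915, 176651), Mul(-1, Mul(-206, -350))) = Add(Rational(1059915, 176651), Mul(-1, 72100)) = Add(Rational(1059915, 176651), -72100) = Rational(-12735477185, 176651)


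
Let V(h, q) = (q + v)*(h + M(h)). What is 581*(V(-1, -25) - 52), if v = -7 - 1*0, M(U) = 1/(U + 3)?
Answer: -20916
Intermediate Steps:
M(U) = 1/(3 + U)
v = -7 (v = -7 + 0 = -7)
V(h, q) = (-7 + q)*(h + 1/(3 + h)) (V(h, q) = (q - 7)*(h + 1/(3 + h)) = (-7 + q)*(h + 1/(3 + h)))
581*(V(-1, -25) - 52) = 581*((-7 - 25 - (-7 - 25)*(3 - 1))/(3 - 1) - 52) = 581*((-7 - 25 - 1*(-32)*2)/2 - 52) = 581*((-7 - 25 + 64)/2 - 52) = 581*((½)*32 - 52) = 581*(16 - 52) = 581*(-36) = -20916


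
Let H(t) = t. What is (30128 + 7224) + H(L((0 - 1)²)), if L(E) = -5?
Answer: 37347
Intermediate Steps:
(30128 + 7224) + H(L((0 - 1)²)) = (30128 + 7224) - 5 = 37352 - 5 = 37347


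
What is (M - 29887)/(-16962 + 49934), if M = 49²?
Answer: -13743/16486 ≈ -0.83362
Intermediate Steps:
M = 2401
(M - 29887)/(-16962 + 49934) = (2401 - 29887)/(-16962 + 49934) = -27486/32972 = -27486*1/32972 = -13743/16486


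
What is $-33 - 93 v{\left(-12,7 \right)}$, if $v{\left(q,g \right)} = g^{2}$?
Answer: $-4590$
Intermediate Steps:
$-33 - 93 v{\left(-12,7 \right)} = -33 - 93 \cdot 7^{2} = -33 - 4557 = -4590$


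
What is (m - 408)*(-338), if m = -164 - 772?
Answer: 454272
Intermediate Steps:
m = -936
(m - 408)*(-338) = (-936 - 408)*(-338) = -1344*(-338) = 454272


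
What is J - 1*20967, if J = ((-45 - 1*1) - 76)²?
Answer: -6083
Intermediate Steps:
J = 14884 (J = ((-45 - 1) - 76)² = (-46 - 76)² = (-122)² = 14884)
J - 1*20967 = 14884 - 1*20967 = 14884 - 20967 = -6083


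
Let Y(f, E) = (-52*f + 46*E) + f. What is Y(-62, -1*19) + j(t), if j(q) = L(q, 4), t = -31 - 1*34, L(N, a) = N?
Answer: 2223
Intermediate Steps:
t = -65 (t = -31 - 34 = -65)
Y(f, E) = -51*f + 46*E
j(q) = q
Y(-62, -1*19) + j(t) = (-51*(-62) + 46*(-1*19)) - 65 = (3162 + 46*(-19)) - 65 = (3162 - 874) - 65 = 2288 - 65 = 2223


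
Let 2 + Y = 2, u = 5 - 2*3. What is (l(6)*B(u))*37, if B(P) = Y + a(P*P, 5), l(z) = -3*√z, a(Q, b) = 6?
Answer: -666*√6 ≈ -1631.4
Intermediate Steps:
u = -1 (u = 5 - 6 = -1)
Y = 0 (Y = -2 + 2 = 0)
B(P) = 6 (B(P) = 0 + 6 = 6)
(l(6)*B(u))*37 = (-3*√6*6)*37 = -18*√6*37 = -666*√6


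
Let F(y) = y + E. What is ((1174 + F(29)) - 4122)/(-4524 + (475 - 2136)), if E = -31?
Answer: 590/1237 ≈ 0.47696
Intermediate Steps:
F(y) = -31 + y (F(y) = y - 31 = -31 + y)
((1174 + F(29)) - 4122)/(-4524 + (475 - 2136)) = ((1174 + (-31 + 29)) - 4122)/(-4524 + (475 - 2136)) = ((1174 - 2) - 4122)/(-4524 - 1661) = (1172 - 4122)/(-6185) = -2950*(-1/6185) = 590/1237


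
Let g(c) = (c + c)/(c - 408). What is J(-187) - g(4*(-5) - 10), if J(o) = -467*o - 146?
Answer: 6364349/73 ≈ 87183.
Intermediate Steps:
J(o) = -146 - 467*o
g(c) = 2*c/(-408 + c) (g(c) = (2*c)/(-408 + c) = 2*c/(-408 + c))
J(-187) - g(4*(-5) - 10) = (-146 - 467*(-187)) - 2*(4*(-5) - 10)/(-408 + (4*(-5) - 10)) = (-146 + 87329) - 2*(-20 - 10)/(-408 + (-20 - 10)) = 87183 - 2*(-30)/(-408 - 30) = 87183 - 2*(-30)/(-438) = 87183 - 2*(-30)*(-1)/438 = 87183 - 1*10/73 = 87183 - 10/73 = 6364349/73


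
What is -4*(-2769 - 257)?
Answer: 12104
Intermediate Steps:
-4*(-2769 - 257) = -4*(-3026) = 12104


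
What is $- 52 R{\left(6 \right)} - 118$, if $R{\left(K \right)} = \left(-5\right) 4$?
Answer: $922$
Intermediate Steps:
$R{\left(K \right)} = -20$
$- 52 R{\left(6 \right)} - 118 = \left(-52\right) \left(-20\right) - 118 = 1040 - 118 = 922$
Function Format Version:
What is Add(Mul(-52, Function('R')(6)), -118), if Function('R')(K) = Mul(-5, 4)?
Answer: 922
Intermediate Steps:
Function('R')(K) = -20
Add(Mul(-52, Function('R')(6)), -118) = Add(Mul(-52, -20), -118) = Add(1040, -118) = 922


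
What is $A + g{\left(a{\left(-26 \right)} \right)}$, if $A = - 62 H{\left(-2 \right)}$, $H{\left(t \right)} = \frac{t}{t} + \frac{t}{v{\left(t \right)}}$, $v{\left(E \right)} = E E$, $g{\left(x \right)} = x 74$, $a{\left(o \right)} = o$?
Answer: $-1955$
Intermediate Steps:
$g{\left(x \right)} = 74 x$
$v{\left(E \right)} = E^{2}$
$H{\left(t \right)} = 1 + \frac{1}{t}$ ($H{\left(t \right)} = \frac{t}{t} + \frac{t}{t^{2}} = 1 + \frac{t}{t^{2}} = 1 + \frac{1}{t}$)
$A = -31$ ($A = - 62 \frac{1 - 2}{-2} = - 62 \left(\left(- \frac{1}{2}\right) \left(-1\right)\right) = \left(-62\right) \frac{1}{2} = -31$)
$A + g{\left(a{\left(-26 \right)} \right)} = -31 + 74 \left(-26\right) = -31 - 1924 = -1955$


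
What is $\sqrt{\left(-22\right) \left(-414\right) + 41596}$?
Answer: $4 \sqrt{3169} \approx 225.18$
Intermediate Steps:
$\sqrt{\left(-22\right) \left(-414\right) + 41596} = \sqrt{9108 + 41596} = \sqrt{50704} = 4 \sqrt{3169}$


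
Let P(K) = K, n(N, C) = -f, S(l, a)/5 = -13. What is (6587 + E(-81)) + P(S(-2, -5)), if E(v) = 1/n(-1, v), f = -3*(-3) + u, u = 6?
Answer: 97829/15 ≈ 6521.9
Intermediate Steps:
S(l, a) = -65 (S(l, a) = 5*(-13) = -65)
f = 15 (f = -3*(-3) + 6 = 9 + 6 = 15)
n(N, C) = -15 (n(N, C) = -1*15 = -15)
E(v) = -1/15 (E(v) = 1/(-15) = -1/15)
(6587 + E(-81)) + P(S(-2, -5)) = (6587 - 1/15) - 65 = 98804/15 - 65 = 97829/15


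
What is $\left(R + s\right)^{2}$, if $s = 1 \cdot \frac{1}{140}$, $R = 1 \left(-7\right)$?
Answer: $\frac{958441}{19600} \approx 48.9$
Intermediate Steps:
$R = -7$
$s = \frac{1}{140}$ ($s = 1 \cdot \frac{1}{140} = \frac{1}{140} \approx 0.0071429$)
$\left(R + s\right)^{2} = \left(-7 + \frac{1}{140}\right)^{2} = \left(- \frac{979}{140}\right)^{2} = \frac{958441}{19600}$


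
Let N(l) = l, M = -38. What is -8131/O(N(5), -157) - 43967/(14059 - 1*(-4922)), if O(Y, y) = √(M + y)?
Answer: -43967/18981 + 8131*I*√195/195 ≈ -2.3164 + 582.27*I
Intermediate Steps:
O(Y, y) = √(-38 + y)
-8131/O(N(5), -157) - 43967/(14059 - 1*(-4922)) = -8131/√(-38 - 157) - 43967/(14059 - 1*(-4922)) = -8131*(-I*√195/195) - 43967/(14059 + 4922) = -8131*(-I*√195/195) - 43967/18981 = -(-8131)*I*√195/195 - 43967*1/18981 = 8131*I*√195/195 - 43967/18981 = -43967/18981 + 8131*I*√195/195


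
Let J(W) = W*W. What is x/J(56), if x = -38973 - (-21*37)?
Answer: -9549/784 ≈ -12.180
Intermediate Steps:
J(W) = W²
x = -38196 (x = -38973 - (-777) = -38973 - 1*(-777) = -38973 + 777 = -38196)
x/J(56) = -38196/(56²) = -38196/3136 = -38196*1/3136 = -9549/784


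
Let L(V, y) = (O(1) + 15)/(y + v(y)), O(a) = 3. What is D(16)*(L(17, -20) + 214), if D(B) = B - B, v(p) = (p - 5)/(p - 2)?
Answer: 0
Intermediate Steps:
v(p) = (-5 + p)/(-2 + p)
D(B) = 0
L(V, y) = 18/(y + (-5 + y)/(-2 + y)) (L(V, y) = (3 + 15)/(y + (-5 + y)/(-2 + y)) = 18/(y + (-5 + y)/(-2 + y)))
D(16)*(L(17, -20) + 214) = 0*(18*(-2 - 20)/(-5 + (-20)² - 1*(-20)) + 214) = 0*(18*(-22)/(-5 + 400 + 20) + 214) = 0*(18*(-22)/415 + 214) = 0*(18*(1/415)*(-22) + 214) = 0*(-396/415 + 214) = 0*(88414/415) = 0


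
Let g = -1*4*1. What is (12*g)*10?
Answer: -480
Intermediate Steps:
g = -4 (g = -4*1 = -4)
(12*g)*10 = (12*(-4))*10 = -48*10 = -480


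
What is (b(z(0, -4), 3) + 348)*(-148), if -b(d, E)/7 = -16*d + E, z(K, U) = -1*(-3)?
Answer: -98124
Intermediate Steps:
z(K, U) = 3
b(d, E) = -7*E + 112*d (b(d, E) = -7*(-16*d + E) = -7*(E - 16*d) = -7*E + 112*d)
(b(z(0, -4), 3) + 348)*(-148) = ((-7*3 + 112*3) + 348)*(-148) = ((-21 + 336) + 348)*(-148) = (315 + 348)*(-148) = 663*(-148) = -98124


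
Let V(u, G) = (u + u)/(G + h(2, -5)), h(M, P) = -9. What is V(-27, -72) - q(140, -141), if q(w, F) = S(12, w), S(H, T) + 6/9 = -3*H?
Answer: 112/3 ≈ 37.333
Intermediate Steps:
S(H, T) = -⅔ - 3*H
q(w, F) = -110/3 (q(w, F) = -⅔ - 3*12 = -⅔ - 36 = -110/3)
V(u, G) = 2*u/(-9 + G) (V(u, G) = (u + u)/(G - 9) = (2*u)/(-9 + G) = 2*u/(-9 + G))
V(-27, -72) - q(140, -141) = 2*(-27)/(-9 - 72) - 1*(-110/3) = 2*(-27)/(-81) + 110/3 = 2*(-27)*(-1/81) + 110/3 = ⅔ + 110/3 = 112/3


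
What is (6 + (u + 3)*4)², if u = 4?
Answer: 1156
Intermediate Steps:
(6 + (u + 3)*4)² = (6 + (4 + 3)*4)² = (6 + 7*4)² = (6 + 28)² = 34² = 1156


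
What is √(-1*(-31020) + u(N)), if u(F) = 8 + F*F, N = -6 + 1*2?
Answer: 2*√7761 ≈ 176.19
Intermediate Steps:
N = -4 (N = -6 + 2 = -4)
u(F) = 8 + F²
√(-1*(-31020) + u(N)) = √(-1*(-31020) + (8 + (-4)²)) = √(31020 + (8 + 16)) = √(31020 + 24) = √31044 = 2*√7761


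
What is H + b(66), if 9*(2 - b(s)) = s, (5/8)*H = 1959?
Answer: 46936/15 ≈ 3129.1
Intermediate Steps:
H = 15672/5 (H = (8/5)*1959 = 15672/5 ≈ 3134.4)
b(s) = 2 - s/9
H + b(66) = 15672/5 + (2 - ⅑*66) = 15672/5 + (2 - 22/3) = 15672/5 - 16/3 = 46936/15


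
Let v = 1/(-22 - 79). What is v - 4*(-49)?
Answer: 19795/101 ≈ 195.99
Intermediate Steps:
v = -1/101 (v = 1/(-101) = -1/101 ≈ -0.0099010)
v - 4*(-49) = -1/101 - 4*(-49) = -1/101 + 196 = 19795/101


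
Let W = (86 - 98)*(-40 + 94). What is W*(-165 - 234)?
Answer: 258552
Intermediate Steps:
W = -648 (W = -12*54 = -648)
W*(-165 - 234) = -648*(-165 - 234) = -648*(-399) = 258552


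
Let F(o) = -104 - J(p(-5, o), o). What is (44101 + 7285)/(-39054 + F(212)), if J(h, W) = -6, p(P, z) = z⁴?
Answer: -25693/19576 ≈ -1.3125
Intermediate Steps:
F(o) = -98 (F(o) = -104 - 1*(-6) = -104 + 6 = -98)
(44101 + 7285)/(-39054 + F(212)) = (44101 + 7285)/(-39054 - 98) = 51386/(-39152) = 51386*(-1/39152) = -25693/19576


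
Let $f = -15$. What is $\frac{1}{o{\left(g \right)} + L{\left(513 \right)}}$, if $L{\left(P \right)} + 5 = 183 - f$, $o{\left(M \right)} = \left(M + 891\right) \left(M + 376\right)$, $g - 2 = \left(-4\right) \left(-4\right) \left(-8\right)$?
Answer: $\frac{1}{191443} \approx 5.2235 \cdot 10^{-6}$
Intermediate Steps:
$g = -126$ ($g = 2 + \left(-4\right) \left(-4\right) \left(-8\right) = 2 + 16 \left(-8\right) = 2 - 128 = -126$)
$o{\left(M \right)} = \left(376 + M\right) \left(891 + M\right)$ ($o{\left(M \right)} = \left(891 + M\right) \left(376 + M\right) = \left(376 + M\right) \left(891 + M\right)$)
$L{\left(P \right)} = 193$ ($L{\left(P \right)} = -5 + \left(183 - -15\right) = -5 + \left(183 + 15\right) = -5 + 198 = 193$)
$\frac{1}{o{\left(g \right)} + L{\left(513 \right)}} = \frac{1}{\left(335016 + \left(-126\right)^{2} + 1267 \left(-126\right)\right) + 193} = \frac{1}{\left(335016 + 15876 - 159642\right) + 193} = \frac{1}{191250 + 193} = \frac{1}{191443}$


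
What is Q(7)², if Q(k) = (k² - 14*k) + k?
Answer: 1764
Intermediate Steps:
Q(k) = k² - 13*k
Q(7)² = (7*(-13 + 7))² = (7*(-6))² = (-42)² = 1764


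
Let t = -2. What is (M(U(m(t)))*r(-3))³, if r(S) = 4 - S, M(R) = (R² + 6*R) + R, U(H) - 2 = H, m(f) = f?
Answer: 0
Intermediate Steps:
U(H) = 2 + H
M(R) = R² + 7*R
(M(U(m(t)))*r(-3))³ = (((2 - 2)*(7 + (2 - 2)))*(4 - 1*(-3)))³ = ((0*(7 + 0))*(4 + 3))³ = ((0*7)*7)³ = (0*7)³ = 0³ = 0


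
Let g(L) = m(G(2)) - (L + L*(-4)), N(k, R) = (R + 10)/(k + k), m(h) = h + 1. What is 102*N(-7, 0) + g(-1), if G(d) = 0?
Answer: -524/7 ≈ -74.857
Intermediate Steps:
m(h) = 1 + h
N(k, R) = (10 + R)/(2*k) (N(k, R) = (10 + R)/((2*k)) = (10 + R)*(1/(2*k)) = (10 + R)/(2*k))
g(L) = 1 + 3*L (g(L) = (1 + 0) - (L + L*(-4)) = 1 - (L - 4*L) = 1 - (-3)*L = 1 + 3*L)
102*N(-7, 0) + g(-1) = 102*((1/2)*(10 + 0)/(-7)) + (1 + 3*(-1)) = 102*((1/2)*(-1/7)*10) + (1 - 3) = 102*(-5/7) - 2 = -510/7 - 2 = -524/7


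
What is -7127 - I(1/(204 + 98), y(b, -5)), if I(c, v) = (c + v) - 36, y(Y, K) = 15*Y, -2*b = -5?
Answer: -1076404/151 ≈ -7128.5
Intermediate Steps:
b = 5/2 (b = -½*(-5) = 5/2 ≈ 2.5000)
I(c, v) = -36 + c + v
-7127 - I(1/(204 + 98), y(b, -5)) = -7127 - (-36 + 1/(204 + 98) + 15*(5/2)) = -7127 - (-36 + 1/302 + 75/2) = -7127 - 1*227/151 = -7127 - 227/151 = -1076404/151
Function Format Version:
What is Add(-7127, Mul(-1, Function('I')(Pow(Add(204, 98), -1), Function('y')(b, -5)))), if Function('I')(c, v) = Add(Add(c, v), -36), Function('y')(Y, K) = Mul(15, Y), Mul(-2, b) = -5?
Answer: Rational(-1076404, 151) ≈ -7128.5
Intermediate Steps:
b = Rational(5, 2) (b = Mul(Rational(-1, 2), -5) = Rational(5, 2) ≈ 2.5000)
Function('I')(c, v) = Add(-36, c, v)
Add(-7127, Mul(-1, Function('I')(Pow(Add(204, 98), -1), Function('y')(b, -5)))) = Add(-7127, Mul(-1, Add(-36, Pow(Add(204, 98), -1), Mul(15, Rational(5, 2))))) = Add(-7127, Mul(-1, Add(-36, Pow(302, -1), Rational(75, 2)))) = Add(-7127, Mul(-1, Add(-36, Rational(1, 302), Rational(75, 2)))) = Add(-7127, Mul(-1, Rational(227, 151))) = Add(-7127, Rational(-227, 151)) = Rational(-1076404, 151)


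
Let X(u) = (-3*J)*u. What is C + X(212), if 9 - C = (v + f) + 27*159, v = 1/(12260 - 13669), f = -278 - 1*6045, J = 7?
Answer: -3399916/1409 ≈ -2413.0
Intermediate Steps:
f = -6323 (f = -278 - 6045 = -6323)
v = -1/1409 (v = 1/(-1409) = -1/1409 ≈ -0.00070972)
X(u) = -21*u (X(u) = (-3*7)*u = -21*u)
C = 2872952/1409 (C = 9 - ((-1/1409 - 6323) + 27*159) = 9 - (-8909108/1409 + 4293) = 9 - 1*(-2860271/1409) = 9 + 2860271/1409 = 2872952/1409 ≈ 2039.0)
C + X(212) = 2872952/1409 - 21*212 = 2872952/1409 - 4452 = -3399916/1409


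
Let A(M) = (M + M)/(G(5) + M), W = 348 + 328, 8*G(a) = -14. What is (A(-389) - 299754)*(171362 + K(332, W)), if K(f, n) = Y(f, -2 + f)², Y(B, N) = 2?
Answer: -26762364741580/521 ≈ -5.1367e+10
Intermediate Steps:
G(a) = -7/4 (G(a) = (⅛)*(-14) = -7/4)
W = 676
K(f, n) = 4 (K(f, n) = 2² = 4)
A(M) = 2*M/(-7/4 + M) (A(M) = (M + M)/(-7/4 + M) = (2*M)/(-7/4 + M) = 2*M/(-7/4 + M))
(A(-389) - 299754)*(171362 + K(332, W)) = (8*(-389)/(-7 + 4*(-389)) - 299754)*(171362 + 4) = (8*(-389)/(-7 - 1556) - 299754)*171366 = (8*(-389)/(-1563) - 299754)*171366 = (8*(-389)*(-1/1563) - 299754)*171366 = (3112/1563 - 299754)*171366 = -468512390/1563*171366 = -26762364741580/521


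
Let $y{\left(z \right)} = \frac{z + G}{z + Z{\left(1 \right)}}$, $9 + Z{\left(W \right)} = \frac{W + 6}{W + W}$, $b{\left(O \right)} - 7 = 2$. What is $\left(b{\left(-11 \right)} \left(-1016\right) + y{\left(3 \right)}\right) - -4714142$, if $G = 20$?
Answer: $\frac{23524944}{5} \approx 4.705 \cdot 10^{6}$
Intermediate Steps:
$b{\left(O \right)} = 9$ ($b{\left(O \right)} = 7 + 2 = 9$)
$Z{\left(W \right)} = -9 + \frac{6 + W}{2 W}$ ($Z{\left(W \right)} = -9 + \frac{W + 6}{W + W} = -9 + \frac{6 + W}{2 W}$)
$y{\left(z \right)} = \frac{20 + z}{- \frac{11}{2} + z}$ ($y{\left(z \right)} = \frac{z + 20}{z - \left(\frac{17}{2} - \frac{3}{1}\right)} = \frac{20 + z}{z + \left(- \frac{17}{2} + 3 \cdot 1\right)} = \frac{20 + z}{z + \left(- \frac{17}{2} + 3\right)} = \frac{20 + z}{z - \frac{11}{2}} = \frac{20 + z}{- \frac{11}{2} + z}$)
$\left(b{\left(-11 \right)} \left(-1016\right) + y{\left(3 \right)}\right) - -4714142 = \left(9 \left(-1016\right) + \frac{2 \left(20 + 3\right)}{-11 + 2 \cdot 3}\right) - -4714142 = \left(-9144 + 2 \frac{1}{-11 + 6} \cdot 23\right) + 4714142 = \left(-9144 + 2 \frac{1}{-5} \cdot 23\right) + 4714142 = \left(-9144 + 2 \left(- \frac{1}{5}\right) 23\right) + 4714142 = \left(-9144 - \frac{46}{5}\right) + 4714142 = - \frac{45766}{5} + 4714142 = \frac{23524944}{5}$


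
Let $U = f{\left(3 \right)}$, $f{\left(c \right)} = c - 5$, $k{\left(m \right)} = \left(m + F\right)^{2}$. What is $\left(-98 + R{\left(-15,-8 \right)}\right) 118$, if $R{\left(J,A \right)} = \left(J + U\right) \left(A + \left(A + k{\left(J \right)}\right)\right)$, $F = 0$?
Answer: $-430818$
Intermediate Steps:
$k{\left(m \right)} = m^{2}$ ($k{\left(m \right)} = \left(m + 0\right)^{2} = m^{2}$)
$f{\left(c \right)} = -5 + c$
$U = -2$ ($U = -5 + 3 = -2$)
$R{\left(J,A \right)} = \left(-2 + J\right) \left(J^{2} + 2 A\right)$ ($R{\left(J,A \right)} = \left(J - 2\right) \left(A + \left(A + J^{2}\right)\right) = \left(-2 + J\right) \left(J^{2} + 2 A\right)$)
$\left(-98 + R{\left(-15,-8 \right)}\right) 118 = \left(-98 + \left(\left(-15\right)^{3} - -32 - 2 \left(-15\right)^{2} + 2 \left(-8\right) \left(-15\right)\right)\right) 118 = \left(-98 + \left(-3375 + 32 - 450 + 240\right)\right) 118 = \left(-98 - 3553\right) 118 = \left(-3651\right) 118 = -430818$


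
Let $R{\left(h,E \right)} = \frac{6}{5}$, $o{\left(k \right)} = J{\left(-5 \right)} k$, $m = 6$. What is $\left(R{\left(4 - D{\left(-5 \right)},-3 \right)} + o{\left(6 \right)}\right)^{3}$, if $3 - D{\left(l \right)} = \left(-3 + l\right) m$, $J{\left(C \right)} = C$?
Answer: $- \frac{2985984}{125} \approx -23888.0$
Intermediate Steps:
$o{\left(k \right)} = - 5 k$
$D{\left(l \right)} = 21 - 6 l$ ($D{\left(l \right)} = 3 - \left(-3 + l\right) 6 = 3 - \left(-18 + 6 l\right) = 21 - 6 l$)
$R{\left(h,E \right)} = \frac{6}{5}$ ($R{\left(h,E \right)} = 6 \cdot \frac{1}{5} = \frac{6}{5}$)
$\left(R{\left(4 - D{\left(-5 \right)},-3 \right)} + o{\left(6 \right)}\right)^{3} = \left(\frac{6}{5} - 30\right)^{3} = \left(- \frac{144}{5}\right)^{3} = - \frac{2985984}{125}$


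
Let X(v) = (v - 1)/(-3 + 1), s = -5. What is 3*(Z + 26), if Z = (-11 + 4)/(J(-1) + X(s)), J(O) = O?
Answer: 135/2 ≈ 67.500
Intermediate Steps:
X(v) = 1/2 - v/2 (X(v) = (-1 + v)/(-2) = (-1 + v)*(-1/2) = 1/2 - v/2)
Z = -7/2 (Z = (-11 + 4)/(-1 + (1/2 - 1/2*(-5))) = -7/(-1 + (1/2 + 5/2)) = -7/(-1 + 3) = -7/2 ≈ -3.5000)
3*(Z + 26) = 3*(-7/2 + 26) = 3*(45/2) = 135/2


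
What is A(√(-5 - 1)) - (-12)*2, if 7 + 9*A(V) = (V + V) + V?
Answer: 209/9 + I*√6/3 ≈ 23.222 + 0.8165*I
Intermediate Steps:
A(V) = -7/9 + V/3 (A(V) = -7/9 + ((V + V) + V)/9 = -7/9 + (2*V + V)/9 = -7/9 + (3*V)/9 = -7/9 + V/3)
A(√(-5 - 1)) - (-12)*2 = (-7/9 + √(-5 - 1)/3) - (-12)*2 = (-7/9 + √(-6)/3) - 12*(-2) = (-7/9 + (I*√6)/3) + 24 = (-7/9 + I*√6/3) + 24 = 209/9 + I*√6/3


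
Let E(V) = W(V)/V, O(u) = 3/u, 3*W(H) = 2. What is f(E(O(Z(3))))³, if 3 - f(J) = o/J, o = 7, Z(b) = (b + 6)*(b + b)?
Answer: 24389/1728 ≈ 14.114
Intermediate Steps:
Z(b) = 2*b*(6 + b) (Z(b) = (6 + b)*(2*b) = 2*b*(6 + b))
W(H) = ⅔ (W(H) = (⅓)*2 = ⅔)
E(V) = 2/(3*V)
f(J) = 3 - 7/J
f(E(O(Z(3))))³ = (3 - 7*9*(1/(6*(6 + 3)))/2)³ = (3 - 7/(2/(3*((3/((2*3*9)))))))³ = (3 - 7/(2/(3*((3/54)))))³ = (3 - 7/(2/(3*((3*(1/54))))))³ = (3 - 7/(2/(3*(1/18))))³ = (3 - 7/((⅔)*18))³ = (3 - 7/12)³ = (29/12)³ = 24389/1728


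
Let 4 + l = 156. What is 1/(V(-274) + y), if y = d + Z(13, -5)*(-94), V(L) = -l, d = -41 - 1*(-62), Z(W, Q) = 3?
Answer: -1/413 ≈ -0.0024213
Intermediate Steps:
l = 152 (l = -4 + 156 = 152)
d = 21 (d = -41 + 62 = 21)
V(L) = -152 (V(L) = -1*152 = -152)
y = -261 (y = 21 + 3*(-94) = 21 - 282 = -261)
1/(V(-274) + y) = 1/(-152 - 261) = 1/(-413) = -1/413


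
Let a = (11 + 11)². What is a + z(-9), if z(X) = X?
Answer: 475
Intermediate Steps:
a = 484 (a = 22² = 484)
a + z(-9) = 484 - 9 = 475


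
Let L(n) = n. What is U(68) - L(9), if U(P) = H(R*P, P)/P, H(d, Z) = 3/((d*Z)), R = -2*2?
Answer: -11319555/1257728 ≈ -9.0000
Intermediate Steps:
R = -4
H(d, Z) = 3/(Z*d) (H(d, Z) = 3/((Z*d)) = 3*(1/(Z*d)) = 3/(Z*d))
U(P) = -3/(4*P³) (U(P) = (3/(P*((-4*P))))/P = (3*(-1/(4*P))/P)/P = (-3/(4*P²))/P = -3/(4*P³))
U(68) - L(9) = -¾/68³ - 1*9 = -¾*1/314432 - 9 = -3/1257728 - 9 = -11319555/1257728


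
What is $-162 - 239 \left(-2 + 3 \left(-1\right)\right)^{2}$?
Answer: $-6137$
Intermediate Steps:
$-162 - 239 \left(-2 + 3 \left(-1\right)\right)^{2} = -162 - 239 \left(-2 - 3\right)^{2} = -162 - 239 \left(-5\right)^{2} = -162 - 5975 = -6137$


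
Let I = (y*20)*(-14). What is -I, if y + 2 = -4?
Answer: -1680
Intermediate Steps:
y = -6 (y = -2 - 4 = -6)
I = 1680 (I = -6*20*(-14) = -120*(-14) = 1680)
-I = -1*1680 = -1680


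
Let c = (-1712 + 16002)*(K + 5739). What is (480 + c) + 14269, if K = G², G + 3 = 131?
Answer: 316152419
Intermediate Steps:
G = 128 (G = -3 + 131 = 128)
K = 16384 (K = 128² = 16384)
c = 316137670 (c = (-1712 + 16002)*(16384 + 5739) = 14290*22123 = 316137670)
(480 + c) + 14269 = (480 + 316137670) + 14269 = 316138150 + 14269 = 316152419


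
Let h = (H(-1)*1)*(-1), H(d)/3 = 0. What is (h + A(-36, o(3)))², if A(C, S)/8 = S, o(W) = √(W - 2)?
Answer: 64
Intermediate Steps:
o(W) = √(-2 + W)
A(C, S) = 8*S
H(d) = 0 (H(d) = 3*0 = 0)
h = 0 (h = (0*1)*(-1) = 0*(-1) = 0)
(h + A(-36, o(3)))² = (0 + 8*√(-2 + 3))² = (0 + 8*√1)² = (0 + 8*1)² = (0 + 8)² = 8² = 64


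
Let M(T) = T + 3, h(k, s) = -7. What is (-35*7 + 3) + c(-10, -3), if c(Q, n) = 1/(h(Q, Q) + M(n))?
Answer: -1695/7 ≈ -242.14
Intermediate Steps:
M(T) = 3 + T
c(Q, n) = 1/(-4 + n) (c(Q, n) = 1/(-7 + (3 + n)) = 1/(-4 + n))
(-35*7 + 3) + c(-10, -3) = (-35*7 + 3) + 1/(-4 - 3) = (-245 + 3) + 1/(-7) = -242 - 1/7 = -1695/7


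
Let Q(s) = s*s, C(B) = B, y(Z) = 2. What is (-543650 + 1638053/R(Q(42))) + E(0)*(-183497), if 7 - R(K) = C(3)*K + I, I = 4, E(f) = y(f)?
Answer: -4818034169/5289 ≈ -9.1095e+5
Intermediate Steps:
E(f) = 2
Q(s) = s²
R(K) = 3 - 3*K (R(K) = 7 - (3*K + 4) = 7 - (4 + 3*K) = 7 + (-4 - 3*K) = 3 - 3*K)
(-543650 + 1638053/R(Q(42))) + E(0)*(-183497) = (-543650 + 1638053/(3 - 3*42²)) + 2*(-183497) = (-543650 + 1638053/(3 - 3*1764)) - 366994 = (-543650 + 1638053/(3 - 5292)) - 366994 = (-543650 + 1638053/(-5289)) - 366994 = (-543650 + 1638053*(-1/5289)) - 366994 = (-543650 - 1638053/5289) - 366994 = -2877002903/5289 - 366994 = -4818034169/5289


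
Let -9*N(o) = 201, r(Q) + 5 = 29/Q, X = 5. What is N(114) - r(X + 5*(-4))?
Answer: -77/5 ≈ -15.400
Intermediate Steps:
r(Q) = -5 + 29/Q
N(o) = -67/3 (N(o) = -⅑*201 = -67/3)
N(114) - r(X + 5*(-4)) = -67/3 - (-5 + 29/(5 + 5*(-4))) = -67/3 - (-5 + 29/(5 - 20)) = -67/3 - (-5 + 29/(-15)) = -67/3 - (-5 + 29*(-1/15)) = -67/3 - (-5 - 29/15) = -67/3 - 1*(-104/15) = -67/3 + 104/15 = -77/5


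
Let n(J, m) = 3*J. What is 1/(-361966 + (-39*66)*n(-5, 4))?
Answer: -1/323356 ≈ -3.0926e-6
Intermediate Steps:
1/(-361966 + (-39*66)*n(-5, 4)) = 1/(-361966 + (-39*66)*(3*(-5))) = 1/(-361966 - 2574*(-15)) = 1/(-361966 + 38610) = 1/(-323356) = -1/323356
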